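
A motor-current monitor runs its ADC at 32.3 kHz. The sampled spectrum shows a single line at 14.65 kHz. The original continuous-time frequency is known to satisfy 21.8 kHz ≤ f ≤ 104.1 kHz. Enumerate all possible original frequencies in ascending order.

46.95 kHz, 49.95 kHz, 79.25 kHz, 82.25 kHz

Frequencies that alias to 14.65 kHz are k·fs ± 14.65 kHz for integer k ≥ 0.
k=0: 14.65 kHz.
k=1: 17.65 kHz, 46.95 kHz.
k=2: 49.95 kHz, 79.25 kHz.
k=3: 82.25 kHz, 111.55 kHz.
k=4: 114.55 kHz, 143.85 kHz.
Within [21.8 kHz, 104.1 kHz]: 46.95 kHz, 49.95 kHz, 79.25 kHz, 82.25 kHz.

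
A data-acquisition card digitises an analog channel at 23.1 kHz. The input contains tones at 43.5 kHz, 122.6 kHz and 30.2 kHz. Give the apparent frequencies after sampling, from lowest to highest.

2.7 kHz, 7.1 kHz

fs/2 = 11.55 kHz.
43.5 kHz mod fs = 20.4 kHz.
20.4 kHz > fs/2 = 11.55 kHz, folds to fs − 20.4 kHz = 2.7 kHz.
122.6 kHz mod fs = 7.1 kHz.
7.1 kHz ≤ fs/2 = 11.55 kHz, appears at 7.1 kHz.
30.2 kHz mod fs = 7.1 kHz.
7.1 kHz ≤ fs/2 = 11.55 kHz, appears at 7.1 kHz.
Distinct values: {2.7 kHz, 7.1 kHz}.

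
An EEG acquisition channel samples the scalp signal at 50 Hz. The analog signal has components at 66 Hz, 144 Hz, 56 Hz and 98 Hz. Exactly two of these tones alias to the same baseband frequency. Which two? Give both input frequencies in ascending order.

fs/2 = 25 Hz.
66 Hz mod fs = 16 Hz.
16 Hz ≤ fs/2 = 25 Hz, appears at 16 Hz.
144 Hz mod fs = 44 Hz.
44 Hz > fs/2 = 25 Hz, folds to fs − 44 Hz = 6 Hz.
56 Hz mod fs = 6 Hz.
6 Hz ≤ fs/2 = 25 Hz, appears at 6 Hz.
98 Hz mod fs = 48 Hz.
48 Hz > fs/2 = 25 Hz, folds to fs − 48 Hz = 2 Hz.
56 Hz and 144 Hz both map to 6 Hz.

56 Hz, 144 Hz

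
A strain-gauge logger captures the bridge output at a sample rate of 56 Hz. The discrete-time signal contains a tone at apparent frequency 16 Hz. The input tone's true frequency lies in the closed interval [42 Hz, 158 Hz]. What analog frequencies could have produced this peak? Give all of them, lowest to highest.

72 Hz, 96 Hz, 128 Hz, 152 Hz

Frequencies that alias to 16 Hz are k·fs ± 16 Hz for integer k ≥ 0.
k=0: 16 Hz.
k=1: 40 Hz, 72 Hz.
k=2: 96 Hz, 128 Hz.
k=3: 152 Hz, 184 Hz.
k=4: 208 Hz, 240 Hz.
Within [42 Hz, 158 Hz]: 72 Hz, 96 Hz, 128 Hz, 152 Hz.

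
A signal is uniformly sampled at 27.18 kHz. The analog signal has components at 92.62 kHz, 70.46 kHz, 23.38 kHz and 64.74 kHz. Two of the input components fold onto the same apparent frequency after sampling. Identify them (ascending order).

70.46 kHz, 92.62 kHz

fs/2 = 13.59 kHz.
92.62 kHz mod fs = 11.08 kHz.
11.08 kHz ≤ fs/2 = 13.59 kHz, appears at 11.08 kHz.
70.46 kHz mod fs = 16.1 kHz.
16.1 kHz > fs/2 = 13.59 kHz, folds to fs − 16.1 kHz = 11.08 kHz.
23.38 kHz > fs/2 = 13.59 kHz, folds to fs − 23.38 kHz = 3.8 kHz.
64.74 kHz mod fs = 10.38 kHz.
10.38 kHz ≤ fs/2 = 13.59 kHz, appears at 10.38 kHz.
70.46 kHz and 92.62 kHz both map to 11.08 kHz.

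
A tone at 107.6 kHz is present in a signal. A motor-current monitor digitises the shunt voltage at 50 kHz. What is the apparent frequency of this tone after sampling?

7.6 kHz

107.6 kHz mod fs = 7.6 kHz.
7.6 kHz ≤ fs/2 = 25 kHz, appears at 7.6 kHz.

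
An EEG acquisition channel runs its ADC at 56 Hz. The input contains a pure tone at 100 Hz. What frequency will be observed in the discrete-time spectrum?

100 Hz mod fs = 44 Hz.
44 Hz > fs/2 = 28 Hz, folds to fs − 44 Hz = 12 Hz.

12 Hz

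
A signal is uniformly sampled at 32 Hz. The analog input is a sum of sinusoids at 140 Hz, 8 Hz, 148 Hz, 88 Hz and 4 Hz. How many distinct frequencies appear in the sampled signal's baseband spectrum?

3

fs/2 = 16 Hz.
140 Hz mod fs = 12 Hz.
12 Hz ≤ fs/2 = 16 Hz, appears at 12 Hz.
8 Hz ≤ fs/2 = 16 Hz, passes unchanged.
148 Hz mod fs = 20 Hz.
20 Hz > fs/2 = 16 Hz, folds to fs − 20 Hz = 12 Hz.
88 Hz mod fs = 24 Hz.
24 Hz > fs/2 = 16 Hz, folds to fs − 24 Hz = 8 Hz.
4 Hz ≤ fs/2 = 16 Hz, passes unchanged.
Distinct values: {4 Hz, 8 Hz, 12 Hz} → 3.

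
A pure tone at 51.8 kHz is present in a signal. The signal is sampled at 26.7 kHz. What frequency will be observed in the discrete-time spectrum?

51.8 kHz mod fs = 25.1 kHz.
25.1 kHz > fs/2 = 13.35 kHz, folds to fs − 25.1 kHz = 1.6 kHz.

1.6 kHz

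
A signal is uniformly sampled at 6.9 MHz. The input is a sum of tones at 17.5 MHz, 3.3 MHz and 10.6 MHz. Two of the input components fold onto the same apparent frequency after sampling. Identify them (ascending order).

fs/2 = 3.45 MHz.
17.5 MHz mod fs = 3.7 MHz.
3.7 MHz > fs/2 = 3.45 MHz, folds to fs − 3.7 MHz = 3.2 MHz.
3.3 MHz ≤ fs/2 = 3.45 MHz, passes unchanged.
10.6 MHz mod fs = 3.7 MHz.
3.7 MHz > fs/2 = 3.45 MHz, folds to fs − 3.7 MHz = 3.2 MHz.
10.6 MHz and 17.5 MHz both map to 3.2 MHz.

10.6 MHz, 17.5 MHz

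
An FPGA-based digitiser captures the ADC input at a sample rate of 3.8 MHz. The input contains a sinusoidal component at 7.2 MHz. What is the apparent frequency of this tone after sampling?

7.2 MHz mod fs = 3.4 MHz.
3.4 MHz > fs/2 = 1.9 MHz, folds to fs − 3.4 MHz = 0.4 MHz.

0.4 MHz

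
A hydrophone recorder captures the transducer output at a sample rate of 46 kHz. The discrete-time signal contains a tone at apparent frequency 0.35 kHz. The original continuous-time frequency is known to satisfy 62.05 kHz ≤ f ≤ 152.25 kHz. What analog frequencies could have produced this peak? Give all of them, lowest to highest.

91.65 kHz, 92.35 kHz, 137.65 kHz, 138.35 kHz

Frequencies that alias to 0.35 kHz are k·fs ± 0.35 kHz for integer k ≥ 0.
k=0: 0.35 kHz.
k=1: 45.65 kHz, 46.35 kHz.
k=2: 91.65 kHz, 92.35 kHz.
k=3: 137.65 kHz, 138.35 kHz.
k=4: 183.65 kHz, 184.35 kHz.
Within [62.05 kHz, 152.25 kHz]: 91.65 kHz, 92.35 kHz, 137.65 kHz, 138.35 kHz.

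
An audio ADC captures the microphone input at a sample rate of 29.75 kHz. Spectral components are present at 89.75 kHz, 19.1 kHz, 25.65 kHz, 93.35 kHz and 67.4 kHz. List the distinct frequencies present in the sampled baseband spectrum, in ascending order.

0.5 kHz, 4.1 kHz, 7.9 kHz, 10.65 kHz

fs/2 = 14.875 kHz.
89.75 kHz mod fs = 0.5 kHz.
0.5 kHz ≤ fs/2 = 14.875 kHz, appears at 0.5 kHz.
19.1 kHz > fs/2 = 14.875 kHz, folds to fs − 19.1 kHz = 10.65 kHz.
25.65 kHz > fs/2 = 14.875 kHz, folds to fs − 25.65 kHz = 4.1 kHz.
93.35 kHz mod fs = 4.1 kHz.
4.1 kHz ≤ fs/2 = 14.875 kHz, appears at 4.1 kHz.
67.4 kHz mod fs = 7.9 kHz.
7.9 kHz ≤ fs/2 = 14.875 kHz, appears at 7.9 kHz.
Distinct values: {0.5 kHz, 4.1 kHz, 7.9 kHz, 10.65 kHz}.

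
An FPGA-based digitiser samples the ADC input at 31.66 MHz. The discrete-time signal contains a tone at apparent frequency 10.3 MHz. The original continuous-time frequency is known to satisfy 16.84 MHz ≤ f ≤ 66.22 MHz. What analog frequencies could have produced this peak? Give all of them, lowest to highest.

Frequencies that alias to 10.3 MHz are k·fs ± 10.3 MHz for integer k ≥ 0.
k=0: 10.3 MHz.
k=1: 21.36 MHz, 41.96 MHz.
k=2: 53.02 MHz, 73.62 MHz.
k=3: 84.68 MHz, 105.28 MHz.
Within [16.84 MHz, 66.22 MHz]: 21.36 MHz, 41.96 MHz, 53.02 MHz.

21.36 MHz, 41.96 MHz, 53.02 MHz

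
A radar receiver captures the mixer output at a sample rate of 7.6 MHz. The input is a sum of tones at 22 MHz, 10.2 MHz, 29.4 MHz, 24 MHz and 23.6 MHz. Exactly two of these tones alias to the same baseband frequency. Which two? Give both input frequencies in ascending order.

fs/2 = 3.8 MHz.
22 MHz mod fs = 6.8 MHz.
6.8 MHz > fs/2 = 3.8 MHz, folds to fs − 6.8 MHz = 0.8 MHz.
10.2 MHz mod fs = 2.6 MHz.
2.6 MHz ≤ fs/2 = 3.8 MHz, appears at 2.6 MHz.
29.4 MHz mod fs = 6.6 MHz.
6.6 MHz > fs/2 = 3.8 MHz, folds to fs − 6.6 MHz = 1 MHz.
24 MHz mod fs = 1.2 MHz.
1.2 MHz ≤ fs/2 = 3.8 MHz, appears at 1.2 MHz.
23.6 MHz mod fs = 0.8 MHz.
0.8 MHz ≤ fs/2 = 3.8 MHz, appears at 0.8 MHz.
22 MHz and 23.6 MHz both map to 0.8 MHz.

22 MHz, 23.6 MHz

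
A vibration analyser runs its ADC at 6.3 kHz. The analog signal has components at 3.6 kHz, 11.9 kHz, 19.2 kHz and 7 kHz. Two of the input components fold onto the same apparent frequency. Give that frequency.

fs/2 = 3.15 kHz.
3.6 kHz > fs/2 = 3.15 kHz, folds to fs − 3.6 kHz = 2.7 kHz.
11.9 kHz mod fs = 5.6 kHz.
5.6 kHz > fs/2 = 3.15 kHz, folds to fs − 5.6 kHz = 0.7 kHz.
19.2 kHz mod fs = 0.3 kHz.
0.3 kHz ≤ fs/2 = 3.15 kHz, appears at 0.3 kHz.
7 kHz mod fs = 0.7 kHz.
0.7 kHz ≤ fs/2 = 3.15 kHz, appears at 0.7 kHz.
7 kHz and 11.9 kHz both map to 0.7 kHz.

0.7 kHz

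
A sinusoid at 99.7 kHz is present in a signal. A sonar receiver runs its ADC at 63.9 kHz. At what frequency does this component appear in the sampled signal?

28.1 kHz

99.7 kHz mod fs = 35.8 kHz.
35.8 kHz > fs/2 = 31.95 kHz, folds to fs − 35.8 kHz = 28.1 kHz.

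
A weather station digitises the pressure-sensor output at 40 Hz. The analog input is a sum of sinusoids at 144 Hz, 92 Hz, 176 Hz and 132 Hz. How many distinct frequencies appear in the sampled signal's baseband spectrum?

fs/2 = 20 Hz.
144 Hz mod fs = 24 Hz.
24 Hz > fs/2 = 20 Hz, folds to fs − 24 Hz = 16 Hz.
92 Hz mod fs = 12 Hz.
12 Hz ≤ fs/2 = 20 Hz, appears at 12 Hz.
176 Hz mod fs = 16 Hz.
16 Hz ≤ fs/2 = 20 Hz, appears at 16 Hz.
132 Hz mod fs = 12 Hz.
12 Hz ≤ fs/2 = 20 Hz, appears at 12 Hz.
Distinct values: {12 Hz, 16 Hz} → 2.

2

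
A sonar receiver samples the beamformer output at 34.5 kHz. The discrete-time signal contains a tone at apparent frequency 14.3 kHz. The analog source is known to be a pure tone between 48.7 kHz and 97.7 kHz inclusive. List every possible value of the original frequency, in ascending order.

48.8 kHz, 54.7 kHz, 83.3 kHz, 89.2 kHz

Frequencies that alias to 14.3 kHz are k·fs ± 14.3 kHz for integer k ≥ 0.
k=0: 14.3 kHz.
k=1: 20.2 kHz, 48.8 kHz.
k=2: 54.7 kHz, 83.3 kHz.
k=3: 89.2 kHz, 117.8 kHz.
k=4: 123.7 kHz, 152.3 kHz.
Within [48.7 kHz, 97.7 kHz]: 48.8 kHz, 54.7 kHz, 83.3 kHz, 89.2 kHz.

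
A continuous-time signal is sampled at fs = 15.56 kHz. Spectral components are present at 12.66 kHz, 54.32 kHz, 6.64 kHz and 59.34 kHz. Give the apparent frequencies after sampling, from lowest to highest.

2.9 kHz, 6.64 kHz, 7.64 kHz

fs/2 = 7.78 kHz.
12.66 kHz > fs/2 = 7.78 kHz, folds to fs − 12.66 kHz = 2.9 kHz.
54.32 kHz mod fs = 7.64 kHz.
7.64 kHz ≤ fs/2 = 7.78 kHz, appears at 7.64 kHz.
6.64 kHz ≤ fs/2 = 7.78 kHz, passes unchanged.
59.34 kHz mod fs = 12.66 kHz.
12.66 kHz > fs/2 = 7.78 kHz, folds to fs − 12.66 kHz = 2.9 kHz.
Distinct values: {2.9 kHz, 6.64 kHz, 7.64 kHz}.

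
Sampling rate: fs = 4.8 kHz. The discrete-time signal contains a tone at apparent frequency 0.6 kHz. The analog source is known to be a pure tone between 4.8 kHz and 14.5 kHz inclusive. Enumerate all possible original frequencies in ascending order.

5.4 kHz, 9 kHz, 10.2 kHz, 13.8 kHz

Frequencies that alias to 0.6 kHz are k·fs ± 0.6 kHz for integer k ≥ 0.
k=0: 0.6 kHz.
k=1: 4.2 kHz, 5.4 kHz.
k=2: 9 kHz, 10.2 kHz.
k=3: 13.8 kHz, 15 kHz.
k=4: 18.6 kHz, 19.8 kHz.
Within [4.8 kHz, 14.5 kHz]: 5.4 kHz, 9 kHz, 10.2 kHz, 13.8 kHz.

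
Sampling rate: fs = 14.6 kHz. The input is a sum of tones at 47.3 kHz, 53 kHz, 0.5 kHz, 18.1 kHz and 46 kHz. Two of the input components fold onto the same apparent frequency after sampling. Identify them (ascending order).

fs/2 = 7.3 kHz.
47.3 kHz mod fs = 3.5 kHz.
3.5 kHz ≤ fs/2 = 7.3 kHz, appears at 3.5 kHz.
53 kHz mod fs = 9.2 kHz.
9.2 kHz > fs/2 = 7.3 kHz, folds to fs − 9.2 kHz = 5.4 kHz.
0.5 kHz ≤ fs/2 = 7.3 kHz, passes unchanged.
18.1 kHz mod fs = 3.5 kHz.
3.5 kHz ≤ fs/2 = 7.3 kHz, appears at 3.5 kHz.
46 kHz mod fs = 2.2 kHz.
2.2 kHz ≤ fs/2 = 7.3 kHz, appears at 2.2 kHz.
18.1 kHz and 47.3 kHz both map to 3.5 kHz.

18.1 kHz, 47.3 kHz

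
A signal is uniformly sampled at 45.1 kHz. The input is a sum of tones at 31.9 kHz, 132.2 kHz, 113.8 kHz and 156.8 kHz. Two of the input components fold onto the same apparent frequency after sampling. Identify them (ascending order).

fs/2 = 22.55 kHz.
31.9 kHz > fs/2 = 22.55 kHz, folds to fs − 31.9 kHz = 13.2 kHz.
132.2 kHz mod fs = 42 kHz.
42 kHz > fs/2 = 22.55 kHz, folds to fs − 42 kHz = 3.1 kHz.
113.8 kHz mod fs = 23.6 kHz.
23.6 kHz > fs/2 = 22.55 kHz, folds to fs − 23.6 kHz = 21.5 kHz.
156.8 kHz mod fs = 21.5 kHz.
21.5 kHz ≤ fs/2 = 22.55 kHz, appears at 21.5 kHz.
113.8 kHz and 156.8 kHz both map to 21.5 kHz.

113.8 kHz, 156.8 kHz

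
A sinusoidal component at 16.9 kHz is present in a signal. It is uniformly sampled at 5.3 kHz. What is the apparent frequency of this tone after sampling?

16.9 kHz mod fs = 1 kHz.
1 kHz ≤ fs/2 = 2.65 kHz, appears at 1 kHz.

1 kHz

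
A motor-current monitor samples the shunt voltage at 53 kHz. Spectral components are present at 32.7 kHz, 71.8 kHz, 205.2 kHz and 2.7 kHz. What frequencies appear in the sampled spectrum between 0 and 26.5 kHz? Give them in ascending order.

2.7 kHz, 6.8 kHz, 18.8 kHz, 20.3 kHz

fs/2 = 26.5 kHz.
32.7 kHz > fs/2 = 26.5 kHz, folds to fs − 32.7 kHz = 20.3 kHz.
71.8 kHz mod fs = 18.8 kHz.
18.8 kHz ≤ fs/2 = 26.5 kHz, appears at 18.8 kHz.
205.2 kHz mod fs = 46.2 kHz.
46.2 kHz > fs/2 = 26.5 kHz, folds to fs − 46.2 kHz = 6.8 kHz.
2.7 kHz ≤ fs/2 = 26.5 kHz, passes unchanged.
Distinct values: {2.7 kHz, 6.8 kHz, 18.8 kHz, 20.3 kHz}.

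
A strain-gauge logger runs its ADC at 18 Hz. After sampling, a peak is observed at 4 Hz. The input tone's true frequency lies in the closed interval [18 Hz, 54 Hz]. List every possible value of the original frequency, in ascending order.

Frequencies that alias to 4 Hz are k·fs ± 4 Hz for integer k ≥ 0.
k=0: 4 Hz.
k=1: 14 Hz, 22 Hz.
k=2: 32 Hz, 40 Hz.
k=3: 50 Hz, 58 Hz.
k=4: 68 Hz, 76 Hz.
Within [18 Hz, 54 Hz]: 22 Hz, 32 Hz, 40 Hz, 50 Hz.

22 Hz, 32 Hz, 40 Hz, 50 Hz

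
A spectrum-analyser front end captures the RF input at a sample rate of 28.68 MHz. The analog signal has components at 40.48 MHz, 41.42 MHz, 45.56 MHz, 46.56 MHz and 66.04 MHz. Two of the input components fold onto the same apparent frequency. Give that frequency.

fs/2 = 14.34 MHz.
40.48 MHz mod fs = 11.8 MHz.
11.8 MHz ≤ fs/2 = 14.34 MHz, appears at 11.8 MHz.
41.42 MHz mod fs = 12.74 MHz.
12.74 MHz ≤ fs/2 = 14.34 MHz, appears at 12.74 MHz.
45.56 MHz mod fs = 16.88 MHz.
16.88 MHz > fs/2 = 14.34 MHz, folds to fs − 16.88 MHz = 11.8 MHz.
46.56 MHz mod fs = 17.88 MHz.
17.88 MHz > fs/2 = 14.34 MHz, folds to fs − 17.88 MHz = 10.8 MHz.
66.04 MHz mod fs = 8.68 MHz.
8.68 MHz ≤ fs/2 = 14.34 MHz, appears at 8.68 MHz.
40.48 MHz and 45.56 MHz both map to 11.8 MHz.

11.8 MHz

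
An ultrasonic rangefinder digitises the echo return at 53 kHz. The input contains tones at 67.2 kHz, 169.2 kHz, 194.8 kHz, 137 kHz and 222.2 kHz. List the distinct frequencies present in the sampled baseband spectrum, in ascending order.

10.2 kHz, 14.2 kHz, 17.2 kHz, 22 kHz

fs/2 = 26.5 kHz.
67.2 kHz mod fs = 14.2 kHz.
14.2 kHz ≤ fs/2 = 26.5 kHz, appears at 14.2 kHz.
169.2 kHz mod fs = 10.2 kHz.
10.2 kHz ≤ fs/2 = 26.5 kHz, appears at 10.2 kHz.
194.8 kHz mod fs = 35.8 kHz.
35.8 kHz > fs/2 = 26.5 kHz, folds to fs − 35.8 kHz = 17.2 kHz.
137 kHz mod fs = 31 kHz.
31 kHz > fs/2 = 26.5 kHz, folds to fs − 31 kHz = 22 kHz.
222.2 kHz mod fs = 10.2 kHz.
10.2 kHz ≤ fs/2 = 26.5 kHz, appears at 10.2 kHz.
Distinct values: {10.2 kHz, 14.2 kHz, 17.2 kHz, 22 kHz}.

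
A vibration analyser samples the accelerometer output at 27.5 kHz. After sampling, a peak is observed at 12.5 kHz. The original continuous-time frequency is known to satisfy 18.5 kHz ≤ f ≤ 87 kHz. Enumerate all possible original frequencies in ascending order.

40 kHz, 42.5 kHz, 67.5 kHz, 70 kHz

Frequencies that alias to 12.5 kHz are k·fs ± 12.5 kHz for integer k ≥ 0.
k=0: 12.5 kHz.
k=1: 15 kHz, 40 kHz.
k=2: 42.5 kHz, 67.5 kHz.
k=3: 70 kHz, 95 kHz.
k=4: 97.5 kHz, 122.5 kHz.
Within [18.5 kHz, 87 kHz]: 40 kHz, 42.5 kHz, 67.5 kHz, 70 kHz.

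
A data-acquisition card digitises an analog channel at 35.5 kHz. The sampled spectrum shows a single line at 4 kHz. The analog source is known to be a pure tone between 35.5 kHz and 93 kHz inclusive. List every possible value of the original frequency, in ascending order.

39.5 kHz, 67 kHz, 75 kHz

Frequencies that alias to 4 kHz are k·fs ± 4 kHz for integer k ≥ 0.
k=0: 4 kHz.
k=1: 31.5 kHz, 39.5 kHz.
k=2: 67 kHz, 75 kHz.
k=3: 102.5 kHz, 110.5 kHz.
Within [35.5 kHz, 93 kHz]: 39.5 kHz, 67 kHz, 75 kHz.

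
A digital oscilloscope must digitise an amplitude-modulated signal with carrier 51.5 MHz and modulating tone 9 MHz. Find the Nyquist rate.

AM sidebands sit at fc ± fm = 42.5 MHz and 60.5 MHz.
Highest-frequency component: 60.5 MHz.
Nyquist rate = 2 × 60.5 MHz = 121 MHz.

121 MHz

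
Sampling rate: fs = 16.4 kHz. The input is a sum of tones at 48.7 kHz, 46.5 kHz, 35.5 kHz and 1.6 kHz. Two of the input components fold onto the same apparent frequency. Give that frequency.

2.7 kHz

fs/2 = 8.2 kHz.
48.7 kHz mod fs = 15.9 kHz.
15.9 kHz > fs/2 = 8.2 kHz, folds to fs − 15.9 kHz = 0.5 kHz.
46.5 kHz mod fs = 13.7 kHz.
13.7 kHz > fs/2 = 8.2 kHz, folds to fs − 13.7 kHz = 2.7 kHz.
35.5 kHz mod fs = 2.7 kHz.
2.7 kHz ≤ fs/2 = 8.2 kHz, appears at 2.7 kHz.
1.6 kHz ≤ fs/2 = 8.2 kHz, passes unchanged.
35.5 kHz and 46.5 kHz both map to 2.7 kHz.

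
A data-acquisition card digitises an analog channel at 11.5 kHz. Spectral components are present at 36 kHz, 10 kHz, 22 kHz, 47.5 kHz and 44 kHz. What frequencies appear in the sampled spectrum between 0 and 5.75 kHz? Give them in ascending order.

fs/2 = 5.75 kHz.
36 kHz mod fs = 1.5 kHz.
1.5 kHz ≤ fs/2 = 5.75 kHz, appears at 1.5 kHz.
10 kHz > fs/2 = 5.75 kHz, folds to fs − 10 kHz = 1.5 kHz.
22 kHz mod fs = 10.5 kHz.
10.5 kHz > fs/2 = 5.75 kHz, folds to fs − 10.5 kHz = 1 kHz.
47.5 kHz mod fs = 1.5 kHz.
1.5 kHz ≤ fs/2 = 5.75 kHz, appears at 1.5 kHz.
44 kHz mod fs = 9.5 kHz.
9.5 kHz > fs/2 = 5.75 kHz, folds to fs − 9.5 kHz = 2 kHz.
Distinct values: {1 kHz, 1.5 kHz, 2 kHz}.

1 kHz, 1.5 kHz, 2 kHz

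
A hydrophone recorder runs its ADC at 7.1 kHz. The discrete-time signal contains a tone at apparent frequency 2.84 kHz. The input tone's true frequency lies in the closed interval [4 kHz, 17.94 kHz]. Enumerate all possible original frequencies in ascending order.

Frequencies that alias to 2.84 kHz are k·fs ± 2.84 kHz for integer k ≥ 0.
k=0: 2.84 kHz.
k=1: 4.26 kHz, 9.94 kHz.
k=2: 11.36 kHz, 17.04 kHz.
k=3: 18.46 kHz, 24.14 kHz.
Within [4 kHz, 17.94 kHz]: 4.26 kHz, 9.94 kHz, 11.36 kHz, 17.04 kHz.

4.26 kHz, 9.94 kHz, 11.36 kHz, 17.04 kHz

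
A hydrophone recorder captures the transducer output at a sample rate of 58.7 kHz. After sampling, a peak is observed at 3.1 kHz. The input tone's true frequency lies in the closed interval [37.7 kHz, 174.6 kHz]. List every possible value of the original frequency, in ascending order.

55.6 kHz, 61.8 kHz, 114.3 kHz, 120.5 kHz, 173 kHz

Frequencies that alias to 3.1 kHz are k·fs ± 3.1 kHz for integer k ≥ 0.
k=0: 3.1 kHz.
k=1: 55.6 kHz, 61.8 kHz.
k=2: 114.3 kHz, 120.5 kHz.
k=3: 173 kHz, 179.2 kHz.
k=4: 231.7 kHz, 237.9 kHz.
Within [37.7 kHz, 174.6 kHz]: 55.6 kHz, 61.8 kHz, 114.3 kHz, 120.5 kHz, 173 kHz.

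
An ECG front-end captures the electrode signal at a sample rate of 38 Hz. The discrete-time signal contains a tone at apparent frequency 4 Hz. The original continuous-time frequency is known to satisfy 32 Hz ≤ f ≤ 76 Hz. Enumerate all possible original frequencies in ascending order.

34 Hz, 42 Hz, 72 Hz

Frequencies that alias to 4 Hz are k·fs ± 4 Hz for integer k ≥ 0.
k=0: 4 Hz.
k=1: 34 Hz, 42 Hz.
k=2: 72 Hz, 80 Hz.
k=3: 110 Hz, 118 Hz.
Within [32 Hz, 76 Hz]: 34 Hz, 42 Hz, 72 Hz.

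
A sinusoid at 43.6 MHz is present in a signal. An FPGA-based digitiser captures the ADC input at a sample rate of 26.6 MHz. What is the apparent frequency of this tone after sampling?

43.6 MHz mod fs = 17 MHz.
17 MHz > fs/2 = 13.3 MHz, folds to fs − 17 MHz = 9.6 MHz.

9.6 MHz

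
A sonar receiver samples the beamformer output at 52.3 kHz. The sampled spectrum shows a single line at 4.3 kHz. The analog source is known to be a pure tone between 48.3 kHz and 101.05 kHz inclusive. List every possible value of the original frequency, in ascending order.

56.6 kHz, 100.3 kHz

Frequencies that alias to 4.3 kHz are k·fs ± 4.3 kHz for integer k ≥ 0.
k=0: 4.3 kHz.
k=1: 48 kHz, 56.6 kHz.
k=2: 100.3 kHz, 108.9 kHz.
k=3: 152.6 kHz, 161.2 kHz.
Within [48.3 kHz, 101.05 kHz]: 56.6 kHz, 100.3 kHz.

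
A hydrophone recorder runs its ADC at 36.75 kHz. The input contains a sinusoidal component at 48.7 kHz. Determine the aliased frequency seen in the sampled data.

11.95 kHz

48.7 kHz mod fs = 11.95 kHz.
11.95 kHz ≤ fs/2 = 18.375 kHz, appears at 11.95 kHz.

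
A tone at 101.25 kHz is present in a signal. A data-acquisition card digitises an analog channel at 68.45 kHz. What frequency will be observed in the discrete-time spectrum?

32.8 kHz

101.25 kHz mod fs = 32.8 kHz.
32.8 kHz ≤ fs/2 = 34.225 kHz, appears at 32.8 kHz.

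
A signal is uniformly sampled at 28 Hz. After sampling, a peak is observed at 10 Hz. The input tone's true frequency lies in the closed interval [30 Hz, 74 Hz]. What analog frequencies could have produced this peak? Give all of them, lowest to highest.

Frequencies that alias to 10 Hz are k·fs ± 10 Hz for integer k ≥ 0.
k=0: 10 Hz.
k=1: 18 Hz, 38 Hz.
k=2: 46 Hz, 66 Hz.
k=3: 74 Hz, 94 Hz.
k=4: 102 Hz, 122 Hz.
Within [30 Hz, 74 Hz]: 38 Hz, 46 Hz, 66 Hz, 74 Hz.

38 Hz, 46 Hz, 66 Hz, 74 Hz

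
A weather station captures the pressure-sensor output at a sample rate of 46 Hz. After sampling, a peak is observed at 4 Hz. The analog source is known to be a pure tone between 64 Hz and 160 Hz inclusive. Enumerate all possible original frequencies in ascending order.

Frequencies that alias to 4 Hz are k·fs ± 4 Hz for integer k ≥ 0.
k=0: 4 Hz.
k=1: 42 Hz, 50 Hz.
k=2: 88 Hz, 96 Hz.
k=3: 134 Hz, 142 Hz.
k=4: 180 Hz, 188 Hz.
Within [64 Hz, 160 Hz]: 88 Hz, 96 Hz, 134 Hz, 142 Hz.

88 Hz, 96 Hz, 134 Hz, 142 Hz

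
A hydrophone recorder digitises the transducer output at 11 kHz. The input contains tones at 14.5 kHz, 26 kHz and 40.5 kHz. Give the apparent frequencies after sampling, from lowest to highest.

fs/2 = 5.5 kHz.
14.5 kHz mod fs = 3.5 kHz.
3.5 kHz ≤ fs/2 = 5.5 kHz, appears at 3.5 kHz.
26 kHz mod fs = 4 kHz.
4 kHz ≤ fs/2 = 5.5 kHz, appears at 4 kHz.
40.5 kHz mod fs = 7.5 kHz.
7.5 kHz > fs/2 = 5.5 kHz, folds to fs − 7.5 kHz = 3.5 kHz.
Distinct values: {3.5 kHz, 4 kHz}.

3.5 kHz, 4 kHz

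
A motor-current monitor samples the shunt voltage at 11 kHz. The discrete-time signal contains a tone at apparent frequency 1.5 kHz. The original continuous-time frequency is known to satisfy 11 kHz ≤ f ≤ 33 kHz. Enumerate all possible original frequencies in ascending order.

Frequencies that alias to 1.5 kHz are k·fs ± 1.5 kHz for integer k ≥ 0.
k=0: 1.5 kHz.
k=1: 9.5 kHz, 12.5 kHz.
k=2: 20.5 kHz, 23.5 kHz.
k=3: 31.5 kHz, 34.5 kHz.
k=4: 42.5 kHz, 45.5 kHz.
Within [11 kHz, 33 kHz]: 12.5 kHz, 20.5 kHz, 23.5 kHz, 31.5 kHz.

12.5 kHz, 20.5 kHz, 23.5 kHz, 31.5 kHz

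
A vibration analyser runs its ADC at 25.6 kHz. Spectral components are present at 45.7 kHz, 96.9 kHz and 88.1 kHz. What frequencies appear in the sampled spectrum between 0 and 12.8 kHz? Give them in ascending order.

5.5 kHz, 11.3 kHz

fs/2 = 12.8 kHz.
45.7 kHz mod fs = 20.1 kHz.
20.1 kHz > fs/2 = 12.8 kHz, folds to fs − 20.1 kHz = 5.5 kHz.
96.9 kHz mod fs = 20.1 kHz.
20.1 kHz > fs/2 = 12.8 kHz, folds to fs − 20.1 kHz = 5.5 kHz.
88.1 kHz mod fs = 11.3 kHz.
11.3 kHz ≤ fs/2 = 12.8 kHz, appears at 11.3 kHz.
Distinct values: {5.5 kHz, 11.3 kHz}.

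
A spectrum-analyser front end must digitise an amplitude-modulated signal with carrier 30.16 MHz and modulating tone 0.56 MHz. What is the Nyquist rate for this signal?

AM sidebands sit at fc ± fm = 29.6 MHz and 30.72 MHz.
Highest-frequency component: 30.72 MHz.
Nyquist rate = 2 × 30.72 MHz = 61.44 MHz.

61.44 MHz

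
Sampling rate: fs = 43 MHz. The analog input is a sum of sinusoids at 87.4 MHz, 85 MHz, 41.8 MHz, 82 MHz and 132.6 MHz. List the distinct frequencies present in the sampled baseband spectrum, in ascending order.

1 MHz, 1.2 MHz, 1.4 MHz, 3.6 MHz, 4 MHz

fs/2 = 21.5 MHz.
87.4 MHz mod fs = 1.4 MHz.
1.4 MHz ≤ fs/2 = 21.5 MHz, appears at 1.4 MHz.
85 MHz mod fs = 42 MHz.
42 MHz > fs/2 = 21.5 MHz, folds to fs − 42 MHz = 1 MHz.
41.8 MHz > fs/2 = 21.5 MHz, folds to fs − 41.8 MHz = 1.2 MHz.
82 MHz mod fs = 39 MHz.
39 MHz > fs/2 = 21.5 MHz, folds to fs − 39 MHz = 4 MHz.
132.6 MHz mod fs = 3.6 MHz.
3.6 MHz ≤ fs/2 = 21.5 MHz, appears at 3.6 MHz.
Distinct values: {1 MHz, 1.2 MHz, 1.4 MHz, 3.6 MHz, 4 MHz}.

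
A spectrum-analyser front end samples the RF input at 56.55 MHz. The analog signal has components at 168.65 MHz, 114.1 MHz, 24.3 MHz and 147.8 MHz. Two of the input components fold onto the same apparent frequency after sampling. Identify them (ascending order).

fs/2 = 28.275 MHz.
168.65 MHz mod fs = 55.55 MHz.
55.55 MHz > fs/2 = 28.275 MHz, folds to fs − 55.55 MHz = 1 MHz.
114.1 MHz mod fs = 1 MHz.
1 MHz ≤ fs/2 = 28.275 MHz, appears at 1 MHz.
24.3 MHz ≤ fs/2 = 28.275 MHz, passes unchanged.
147.8 MHz mod fs = 34.7 MHz.
34.7 MHz > fs/2 = 28.275 MHz, folds to fs − 34.7 MHz = 21.85 MHz.
114.1 MHz and 168.65 MHz both map to 1 MHz.

114.1 MHz, 168.65 MHz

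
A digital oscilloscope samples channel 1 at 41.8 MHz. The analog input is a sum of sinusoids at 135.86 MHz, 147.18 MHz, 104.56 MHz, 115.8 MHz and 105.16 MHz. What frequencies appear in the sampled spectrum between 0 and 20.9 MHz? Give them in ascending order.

9.6 MHz, 10.46 MHz, 20.02 MHz, 20.24 MHz, 20.84 MHz

fs/2 = 20.9 MHz.
135.86 MHz mod fs = 10.46 MHz.
10.46 MHz ≤ fs/2 = 20.9 MHz, appears at 10.46 MHz.
147.18 MHz mod fs = 21.78 MHz.
21.78 MHz > fs/2 = 20.9 MHz, folds to fs − 21.78 MHz = 20.02 MHz.
104.56 MHz mod fs = 20.96 MHz.
20.96 MHz > fs/2 = 20.9 MHz, folds to fs − 20.96 MHz = 20.84 MHz.
115.8 MHz mod fs = 32.2 MHz.
32.2 MHz > fs/2 = 20.9 MHz, folds to fs − 32.2 MHz = 9.6 MHz.
105.16 MHz mod fs = 21.56 MHz.
21.56 MHz > fs/2 = 20.9 MHz, folds to fs − 21.56 MHz = 20.24 MHz.
Distinct values: {9.6 MHz, 10.46 MHz, 20.02 MHz, 20.24 MHz, 20.84 MHz}.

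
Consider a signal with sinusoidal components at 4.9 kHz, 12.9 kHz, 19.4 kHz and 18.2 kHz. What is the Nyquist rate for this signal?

Highest-frequency component: 19.4 kHz.
Nyquist rate = 2 × 19.4 kHz = 38.8 kHz.

38.8 kHz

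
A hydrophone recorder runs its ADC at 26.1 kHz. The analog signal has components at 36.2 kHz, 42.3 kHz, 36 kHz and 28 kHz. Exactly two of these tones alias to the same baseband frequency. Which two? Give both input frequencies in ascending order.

36 kHz, 42.3 kHz

fs/2 = 13.05 kHz.
36.2 kHz mod fs = 10.1 kHz.
10.1 kHz ≤ fs/2 = 13.05 kHz, appears at 10.1 kHz.
42.3 kHz mod fs = 16.2 kHz.
16.2 kHz > fs/2 = 13.05 kHz, folds to fs − 16.2 kHz = 9.9 kHz.
36 kHz mod fs = 9.9 kHz.
9.9 kHz ≤ fs/2 = 13.05 kHz, appears at 9.9 kHz.
28 kHz mod fs = 1.9 kHz.
1.9 kHz ≤ fs/2 = 13.05 kHz, appears at 1.9 kHz.
36 kHz and 42.3 kHz both map to 9.9 kHz.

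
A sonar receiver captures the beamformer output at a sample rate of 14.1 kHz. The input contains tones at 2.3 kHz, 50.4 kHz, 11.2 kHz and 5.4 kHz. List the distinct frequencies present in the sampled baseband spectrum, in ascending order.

fs/2 = 7.05 kHz.
2.3 kHz ≤ fs/2 = 7.05 kHz, passes unchanged.
50.4 kHz mod fs = 8.1 kHz.
8.1 kHz > fs/2 = 7.05 kHz, folds to fs − 8.1 kHz = 6 kHz.
11.2 kHz > fs/2 = 7.05 kHz, folds to fs − 11.2 kHz = 2.9 kHz.
5.4 kHz ≤ fs/2 = 7.05 kHz, passes unchanged.
Distinct values: {2.3 kHz, 2.9 kHz, 5.4 kHz, 6 kHz}.

2.3 kHz, 2.9 kHz, 5.4 kHz, 6 kHz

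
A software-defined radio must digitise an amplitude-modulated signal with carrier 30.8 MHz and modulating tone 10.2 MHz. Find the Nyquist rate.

82 MHz

AM sidebands sit at fc ± fm = 20.6 MHz and 41 MHz.
Highest-frequency component: 41 MHz.
Nyquist rate = 2 × 41 MHz = 82 MHz.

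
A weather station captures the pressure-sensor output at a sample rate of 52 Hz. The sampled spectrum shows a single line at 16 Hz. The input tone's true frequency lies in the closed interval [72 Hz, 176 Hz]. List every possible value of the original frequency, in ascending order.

Frequencies that alias to 16 Hz are k·fs ± 16 Hz for integer k ≥ 0.
k=0: 16 Hz.
k=1: 36 Hz, 68 Hz.
k=2: 88 Hz, 120 Hz.
k=3: 140 Hz, 172 Hz.
k=4: 192 Hz, 224 Hz.
Within [72 Hz, 176 Hz]: 88 Hz, 120 Hz, 140 Hz, 172 Hz.

88 Hz, 120 Hz, 140 Hz, 172 Hz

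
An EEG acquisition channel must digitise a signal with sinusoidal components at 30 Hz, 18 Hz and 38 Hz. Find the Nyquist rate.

Highest-frequency component: 38 Hz.
Nyquist rate = 2 × 38 Hz = 76 Hz.

76 Hz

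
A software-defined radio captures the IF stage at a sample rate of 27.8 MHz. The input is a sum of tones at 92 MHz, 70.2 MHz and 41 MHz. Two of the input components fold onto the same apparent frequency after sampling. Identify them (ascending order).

41 MHz, 70.2 MHz

fs/2 = 13.9 MHz.
92 MHz mod fs = 8.6 MHz.
8.6 MHz ≤ fs/2 = 13.9 MHz, appears at 8.6 MHz.
70.2 MHz mod fs = 14.6 MHz.
14.6 MHz > fs/2 = 13.9 MHz, folds to fs − 14.6 MHz = 13.2 MHz.
41 MHz mod fs = 13.2 MHz.
13.2 MHz ≤ fs/2 = 13.9 MHz, appears at 13.2 MHz.
41 MHz and 70.2 MHz both map to 13.2 MHz.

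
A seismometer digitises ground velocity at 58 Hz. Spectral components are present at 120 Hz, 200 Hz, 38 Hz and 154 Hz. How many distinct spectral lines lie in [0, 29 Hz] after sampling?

3

fs/2 = 29 Hz.
120 Hz mod fs = 4 Hz.
4 Hz ≤ fs/2 = 29 Hz, appears at 4 Hz.
200 Hz mod fs = 26 Hz.
26 Hz ≤ fs/2 = 29 Hz, appears at 26 Hz.
38 Hz > fs/2 = 29 Hz, folds to fs − 38 Hz = 20 Hz.
154 Hz mod fs = 38 Hz.
38 Hz > fs/2 = 29 Hz, folds to fs − 38 Hz = 20 Hz.
Distinct values: {4 Hz, 20 Hz, 26 Hz} → 3.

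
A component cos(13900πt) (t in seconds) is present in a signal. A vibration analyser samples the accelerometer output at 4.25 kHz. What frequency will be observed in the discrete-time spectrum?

ω = 13900π rad/s → f = ω/(2π) = 6950 Hz = 6.95 kHz.
6.95 kHz mod fs = 2.7 kHz.
2.7 kHz > fs/2 = 2.125 kHz, folds to fs − 2.7 kHz = 1.55 kHz.

1.55 kHz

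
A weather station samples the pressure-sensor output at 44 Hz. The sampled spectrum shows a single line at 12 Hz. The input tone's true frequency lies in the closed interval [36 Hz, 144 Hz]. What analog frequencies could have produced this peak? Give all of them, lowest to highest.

Frequencies that alias to 12 Hz are k·fs ± 12 Hz for integer k ≥ 0.
k=0: 12 Hz.
k=1: 32 Hz, 56 Hz.
k=2: 76 Hz, 100 Hz.
k=3: 120 Hz, 144 Hz.
k=4: 164 Hz, 188 Hz.
Within [36 Hz, 144 Hz]: 56 Hz, 76 Hz, 100 Hz, 120 Hz, 144 Hz.

56 Hz, 76 Hz, 100 Hz, 120 Hz, 144 Hz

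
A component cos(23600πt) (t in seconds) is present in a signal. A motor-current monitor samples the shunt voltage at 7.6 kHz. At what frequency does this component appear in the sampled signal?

3.4 kHz

ω = 23600π rad/s → f = ω/(2π) = 11800 Hz = 11.8 kHz.
11.8 kHz mod fs = 4.2 kHz.
4.2 kHz > fs/2 = 3.8 kHz, folds to fs − 4.2 kHz = 3.4 kHz.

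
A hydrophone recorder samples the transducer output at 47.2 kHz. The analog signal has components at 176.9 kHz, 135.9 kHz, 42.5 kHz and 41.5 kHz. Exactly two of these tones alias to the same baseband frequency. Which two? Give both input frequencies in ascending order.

fs/2 = 23.6 kHz.
176.9 kHz mod fs = 35.3 kHz.
35.3 kHz > fs/2 = 23.6 kHz, folds to fs − 35.3 kHz = 11.9 kHz.
135.9 kHz mod fs = 41.5 kHz.
41.5 kHz > fs/2 = 23.6 kHz, folds to fs − 41.5 kHz = 5.7 kHz.
42.5 kHz > fs/2 = 23.6 kHz, folds to fs − 42.5 kHz = 4.7 kHz.
41.5 kHz > fs/2 = 23.6 kHz, folds to fs − 41.5 kHz = 5.7 kHz.
41.5 kHz and 135.9 kHz both map to 5.7 kHz.

41.5 kHz, 135.9 kHz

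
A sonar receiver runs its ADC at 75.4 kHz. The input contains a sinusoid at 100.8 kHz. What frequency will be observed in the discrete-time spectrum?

25.4 kHz

100.8 kHz mod fs = 25.4 kHz.
25.4 kHz ≤ fs/2 = 37.7 kHz, appears at 25.4 kHz.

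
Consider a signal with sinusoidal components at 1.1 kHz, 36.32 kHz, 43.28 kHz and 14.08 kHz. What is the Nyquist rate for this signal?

Highest-frequency component: 43.28 kHz.
Nyquist rate = 2 × 43.28 kHz = 86.56 kHz.

86.56 kHz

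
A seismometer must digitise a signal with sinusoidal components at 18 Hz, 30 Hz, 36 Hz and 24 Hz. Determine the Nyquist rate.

Highest-frequency component: 36 Hz.
Nyquist rate = 2 × 36 Hz = 72 Hz.

72 Hz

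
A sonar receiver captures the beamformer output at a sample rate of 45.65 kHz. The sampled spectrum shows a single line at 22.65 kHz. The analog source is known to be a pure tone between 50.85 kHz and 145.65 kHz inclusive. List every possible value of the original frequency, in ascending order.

Frequencies that alias to 22.65 kHz are k·fs ± 22.65 kHz for integer k ≥ 0.
k=0: 22.65 kHz.
k=1: 23 kHz, 68.3 kHz.
k=2: 68.65 kHz, 113.95 kHz.
k=3: 114.3 kHz, 159.6 kHz.
k=4: 159.95 kHz, 205.25 kHz.
Within [50.85 kHz, 145.65 kHz]: 68.3 kHz, 68.65 kHz, 113.95 kHz, 114.3 kHz.

68.3 kHz, 68.65 kHz, 113.95 kHz, 114.3 kHz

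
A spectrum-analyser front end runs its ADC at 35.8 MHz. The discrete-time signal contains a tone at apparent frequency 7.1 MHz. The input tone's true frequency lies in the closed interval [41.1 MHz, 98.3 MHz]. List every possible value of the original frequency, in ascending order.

42.9 MHz, 64.5 MHz, 78.7 MHz

Frequencies that alias to 7.1 MHz are k·fs ± 7.1 MHz for integer k ≥ 0.
k=0: 7.1 MHz.
k=1: 28.7 MHz, 42.9 MHz.
k=2: 64.5 MHz, 78.7 MHz.
k=3: 100.3 MHz, 114.5 MHz.
Within [41.1 MHz, 98.3 MHz]: 42.9 MHz, 64.5 MHz, 78.7 MHz.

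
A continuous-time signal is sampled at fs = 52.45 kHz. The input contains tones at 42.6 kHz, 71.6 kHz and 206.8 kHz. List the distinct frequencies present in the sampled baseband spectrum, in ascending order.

fs/2 = 26.225 kHz.
42.6 kHz > fs/2 = 26.225 kHz, folds to fs − 42.6 kHz = 9.85 kHz.
71.6 kHz mod fs = 19.15 kHz.
19.15 kHz ≤ fs/2 = 26.225 kHz, appears at 19.15 kHz.
206.8 kHz mod fs = 49.45 kHz.
49.45 kHz > fs/2 = 26.225 kHz, folds to fs − 49.45 kHz = 3 kHz.
Distinct values: {3 kHz, 9.85 kHz, 19.15 kHz}.

3 kHz, 9.85 kHz, 19.15 kHz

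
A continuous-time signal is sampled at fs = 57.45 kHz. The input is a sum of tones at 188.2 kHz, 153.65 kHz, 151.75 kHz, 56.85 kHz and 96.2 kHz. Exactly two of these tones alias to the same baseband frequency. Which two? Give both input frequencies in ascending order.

fs/2 = 28.725 kHz.
188.2 kHz mod fs = 15.85 kHz.
15.85 kHz ≤ fs/2 = 28.725 kHz, appears at 15.85 kHz.
153.65 kHz mod fs = 38.75 kHz.
38.75 kHz > fs/2 = 28.725 kHz, folds to fs − 38.75 kHz = 18.7 kHz.
151.75 kHz mod fs = 36.85 kHz.
36.85 kHz > fs/2 = 28.725 kHz, folds to fs − 36.85 kHz = 20.6 kHz.
56.85 kHz > fs/2 = 28.725 kHz, folds to fs − 56.85 kHz = 0.6 kHz.
96.2 kHz mod fs = 38.75 kHz.
38.75 kHz > fs/2 = 28.725 kHz, folds to fs − 38.75 kHz = 18.7 kHz.
96.2 kHz and 153.65 kHz both map to 18.7 kHz.

96.2 kHz, 153.65 kHz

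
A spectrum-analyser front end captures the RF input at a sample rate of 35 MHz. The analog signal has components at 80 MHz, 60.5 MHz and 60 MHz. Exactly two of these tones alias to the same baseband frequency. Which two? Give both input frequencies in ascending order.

60 MHz, 80 MHz

fs/2 = 17.5 MHz.
80 MHz mod fs = 10 MHz.
10 MHz ≤ fs/2 = 17.5 MHz, appears at 10 MHz.
60.5 MHz mod fs = 25.5 MHz.
25.5 MHz > fs/2 = 17.5 MHz, folds to fs − 25.5 MHz = 9.5 MHz.
60 MHz mod fs = 25 MHz.
25 MHz > fs/2 = 17.5 MHz, folds to fs − 25 MHz = 10 MHz.
60 MHz and 80 MHz both map to 10 MHz.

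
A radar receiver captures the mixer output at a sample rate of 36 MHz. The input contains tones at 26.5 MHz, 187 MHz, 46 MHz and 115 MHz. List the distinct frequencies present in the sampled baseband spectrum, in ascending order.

7 MHz, 9.5 MHz, 10 MHz

fs/2 = 18 MHz.
26.5 MHz > fs/2 = 18 MHz, folds to fs − 26.5 MHz = 9.5 MHz.
187 MHz mod fs = 7 MHz.
7 MHz ≤ fs/2 = 18 MHz, appears at 7 MHz.
46 MHz mod fs = 10 MHz.
10 MHz ≤ fs/2 = 18 MHz, appears at 10 MHz.
115 MHz mod fs = 7 MHz.
7 MHz ≤ fs/2 = 18 MHz, appears at 7 MHz.
Distinct values: {7 MHz, 9.5 MHz, 10 MHz}.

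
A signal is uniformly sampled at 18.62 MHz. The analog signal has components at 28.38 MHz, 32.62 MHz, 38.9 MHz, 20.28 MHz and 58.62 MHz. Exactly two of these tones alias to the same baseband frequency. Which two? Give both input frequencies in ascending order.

20.28 MHz, 38.9 MHz

fs/2 = 9.31 MHz.
28.38 MHz mod fs = 9.76 MHz.
9.76 MHz > fs/2 = 9.31 MHz, folds to fs − 9.76 MHz = 8.86 MHz.
32.62 MHz mod fs = 14 MHz.
14 MHz > fs/2 = 9.31 MHz, folds to fs − 14 MHz = 4.62 MHz.
38.9 MHz mod fs = 1.66 MHz.
1.66 MHz ≤ fs/2 = 9.31 MHz, appears at 1.66 MHz.
20.28 MHz mod fs = 1.66 MHz.
1.66 MHz ≤ fs/2 = 9.31 MHz, appears at 1.66 MHz.
58.62 MHz mod fs = 2.76 MHz.
2.76 MHz ≤ fs/2 = 9.31 MHz, appears at 2.76 MHz.
20.28 MHz and 38.9 MHz both map to 1.66 MHz.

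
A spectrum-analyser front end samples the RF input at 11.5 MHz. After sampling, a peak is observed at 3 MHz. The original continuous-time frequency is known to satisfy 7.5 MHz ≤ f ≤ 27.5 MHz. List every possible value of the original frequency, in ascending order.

Frequencies that alias to 3 MHz are k·fs ± 3 MHz for integer k ≥ 0.
k=0: 3 MHz.
k=1: 8.5 MHz, 14.5 MHz.
k=2: 20 MHz, 26 MHz.
k=3: 31.5 MHz, 37.5 MHz.
Within [7.5 MHz, 27.5 MHz]: 8.5 MHz, 14.5 MHz, 20 MHz, 26 MHz.

8.5 MHz, 14.5 MHz, 20 MHz, 26 MHz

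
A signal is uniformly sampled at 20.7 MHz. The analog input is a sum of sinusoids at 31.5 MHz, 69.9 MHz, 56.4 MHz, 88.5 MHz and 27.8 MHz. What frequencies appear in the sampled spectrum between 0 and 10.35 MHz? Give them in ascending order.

5.7 MHz, 7.1 MHz, 7.8 MHz, 9.9 MHz

fs/2 = 10.35 MHz.
31.5 MHz mod fs = 10.8 MHz.
10.8 MHz > fs/2 = 10.35 MHz, folds to fs − 10.8 MHz = 9.9 MHz.
69.9 MHz mod fs = 7.8 MHz.
7.8 MHz ≤ fs/2 = 10.35 MHz, appears at 7.8 MHz.
56.4 MHz mod fs = 15 MHz.
15 MHz > fs/2 = 10.35 MHz, folds to fs − 15 MHz = 5.7 MHz.
88.5 MHz mod fs = 5.7 MHz.
5.7 MHz ≤ fs/2 = 10.35 MHz, appears at 5.7 MHz.
27.8 MHz mod fs = 7.1 MHz.
7.1 MHz ≤ fs/2 = 10.35 MHz, appears at 7.1 MHz.
Distinct values: {5.7 MHz, 7.1 MHz, 7.8 MHz, 9.9 MHz}.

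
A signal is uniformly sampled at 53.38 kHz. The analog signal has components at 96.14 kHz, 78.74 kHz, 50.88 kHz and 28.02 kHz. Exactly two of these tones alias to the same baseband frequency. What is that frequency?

fs/2 = 26.69 kHz.
96.14 kHz mod fs = 42.76 kHz.
42.76 kHz > fs/2 = 26.69 kHz, folds to fs − 42.76 kHz = 10.62 kHz.
78.74 kHz mod fs = 25.36 kHz.
25.36 kHz ≤ fs/2 = 26.69 kHz, appears at 25.36 kHz.
50.88 kHz > fs/2 = 26.69 kHz, folds to fs − 50.88 kHz = 2.5 kHz.
28.02 kHz > fs/2 = 26.69 kHz, folds to fs − 28.02 kHz = 25.36 kHz.
28.02 kHz and 78.74 kHz both map to 25.36 kHz.

25.36 kHz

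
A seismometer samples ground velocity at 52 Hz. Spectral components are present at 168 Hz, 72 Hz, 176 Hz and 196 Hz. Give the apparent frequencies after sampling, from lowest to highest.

12 Hz, 20 Hz

fs/2 = 26 Hz.
168 Hz mod fs = 12 Hz.
12 Hz ≤ fs/2 = 26 Hz, appears at 12 Hz.
72 Hz mod fs = 20 Hz.
20 Hz ≤ fs/2 = 26 Hz, appears at 20 Hz.
176 Hz mod fs = 20 Hz.
20 Hz ≤ fs/2 = 26 Hz, appears at 20 Hz.
196 Hz mod fs = 40 Hz.
40 Hz > fs/2 = 26 Hz, folds to fs − 40 Hz = 12 Hz.
Distinct values: {12 Hz, 20 Hz}.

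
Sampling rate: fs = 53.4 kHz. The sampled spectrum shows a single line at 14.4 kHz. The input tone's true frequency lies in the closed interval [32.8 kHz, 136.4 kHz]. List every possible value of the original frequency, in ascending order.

39 kHz, 67.8 kHz, 92.4 kHz, 121.2 kHz

Frequencies that alias to 14.4 kHz are k·fs ± 14.4 kHz for integer k ≥ 0.
k=0: 14.4 kHz.
k=1: 39 kHz, 67.8 kHz.
k=2: 92.4 kHz, 121.2 kHz.
k=3: 145.8 kHz, 174.6 kHz.
Within [32.8 kHz, 136.4 kHz]: 39 kHz, 67.8 kHz, 92.4 kHz, 121.2 kHz.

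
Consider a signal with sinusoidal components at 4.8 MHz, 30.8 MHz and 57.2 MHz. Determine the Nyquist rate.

114.4 MHz

Highest-frequency component: 57.2 MHz.
Nyquist rate = 2 × 57.2 MHz = 114.4 MHz.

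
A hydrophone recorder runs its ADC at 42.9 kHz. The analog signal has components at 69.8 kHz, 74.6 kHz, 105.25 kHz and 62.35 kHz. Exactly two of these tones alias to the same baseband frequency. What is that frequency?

fs/2 = 21.45 kHz.
69.8 kHz mod fs = 26.9 kHz.
26.9 kHz > fs/2 = 21.45 kHz, folds to fs − 26.9 kHz = 16 kHz.
74.6 kHz mod fs = 31.7 kHz.
31.7 kHz > fs/2 = 21.45 kHz, folds to fs − 31.7 kHz = 11.2 kHz.
105.25 kHz mod fs = 19.45 kHz.
19.45 kHz ≤ fs/2 = 21.45 kHz, appears at 19.45 kHz.
62.35 kHz mod fs = 19.45 kHz.
19.45 kHz ≤ fs/2 = 21.45 kHz, appears at 19.45 kHz.
62.35 kHz and 105.25 kHz both map to 19.45 kHz.

19.45 kHz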